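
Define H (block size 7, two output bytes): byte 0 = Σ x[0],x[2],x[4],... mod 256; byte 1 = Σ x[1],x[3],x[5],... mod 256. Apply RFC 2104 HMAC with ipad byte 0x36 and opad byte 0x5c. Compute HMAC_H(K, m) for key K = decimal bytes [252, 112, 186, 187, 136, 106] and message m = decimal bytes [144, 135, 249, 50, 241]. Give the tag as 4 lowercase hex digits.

Key decimal bytes [252, 112, 186, 187, 136, 106] = fc 70 ba bb 88 6a is 6 bytes ≤ B = 7; zero-pad to 7 bytes: K' = fc 70 ba bb 88 6a 00.
K' ⊕ ipad = ca 46 8c 8d be 5c 36.  K' ⊕ opad = a0 2c e6 e7 d4 36 5c.
Inner input = (K'⊕ipad) ∥ m = ca 46 8c 8d be 5c 36 ∥ 90 87 f9 32 f1.
Inner hash: even-index sum = 771 mod 256 = 3; odd-index sum = 937 mod 256 = 169 → 03 a9.
Outer input = (K'⊕opad) ∥ inner = a0 2c e6 e7 d4 36 5c ∥ 03 a9.
Outer hash (tag): even-index sum = 863 mod 256 = 95; odd-index sum = 332 mod 256 = 76 → 5f 4c.

5f4c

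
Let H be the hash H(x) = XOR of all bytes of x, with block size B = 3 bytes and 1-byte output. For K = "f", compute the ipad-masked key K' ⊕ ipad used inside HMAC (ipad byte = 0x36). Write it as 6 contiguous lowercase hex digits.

Key "f" = 66 is 1 byte ≤ B = 3; zero-pad to 3 bytes: K' = 66 00 00.
XOR each byte with 0x36: 66⊕36=50, 00⊕36=36, 00⊕36=36.

503636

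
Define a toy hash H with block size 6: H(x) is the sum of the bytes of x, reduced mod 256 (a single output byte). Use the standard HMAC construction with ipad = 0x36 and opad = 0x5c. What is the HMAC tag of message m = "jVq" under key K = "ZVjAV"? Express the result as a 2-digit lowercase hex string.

2f

Key "ZVjAV" = 5a 56 6a 41 56 is 5 bytes ≤ B = 6; zero-pad to 6 bytes: K' = 5a 56 6a 41 56 00.
K' ⊕ ipad = 6c 60 5c 77 60 36.  K' ⊕ opad = 06 0a 36 1d 0a 5c.
Inner input = (K'⊕ipad) ∥ m = 6c 60 5c 77 60 36 ∥ 6a 56 71.
Inner hash: sum = 108+96+92+119+96+54+106+86+113 = 870; mod 256 = 102 → 66.
Outer input = (K'⊕opad) ∥ inner = 06 0a 36 1d 0a 5c ∥ 66.
Outer hash (tag): sum = 6+10+54+29+10+92+102 = 303; mod 256 = 47 → 2f.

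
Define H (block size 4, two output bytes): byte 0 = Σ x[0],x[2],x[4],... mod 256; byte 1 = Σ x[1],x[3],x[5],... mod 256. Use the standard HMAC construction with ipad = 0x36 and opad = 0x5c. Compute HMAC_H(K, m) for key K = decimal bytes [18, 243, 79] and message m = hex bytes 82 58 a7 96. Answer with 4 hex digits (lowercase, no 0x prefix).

27f4

Key decimal bytes [18, 243, 79] = 12 f3 4f is 3 bytes ≤ B = 4; zero-pad to 4 bytes: K' = 12 f3 4f 00.
K' ⊕ ipad = 24 c5 79 36.  K' ⊕ opad = 4e af 13 5c.
Inner input = (K'⊕ipad) ∥ m = 24 c5 79 36 ∥ 82 58 a7 96.
Inner hash: even-index sum = 454 mod 256 = 198; odd-index sum = 489 mod 256 = 233 → c6 e9.
Outer input = (K'⊕opad) ∥ inner = 4e af 13 5c ∥ c6 e9.
Outer hash (tag): even-index sum = 295 mod 256 = 39; odd-index sum = 500 mod 256 = 244 → 27 f4.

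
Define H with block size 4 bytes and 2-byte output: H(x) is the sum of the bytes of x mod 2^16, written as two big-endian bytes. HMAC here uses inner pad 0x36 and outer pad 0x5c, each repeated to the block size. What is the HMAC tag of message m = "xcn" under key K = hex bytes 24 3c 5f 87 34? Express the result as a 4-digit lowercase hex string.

0175

Key hex bytes 24 3c 5f 87 34 is 5 bytes > B = 4, so hash it first: H(key) = 01 7a, then zero-pad to 4 bytes: K' = 01 7a 00 00.
K' ⊕ ipad = 37 4c 36 36.  K' ⊕ opad = 5d 26 5c 5c.
Inner input = (K'⊕ipad) ∥ m = 37 4c 36 36 ∥ 78 63 6e.
Inner hash: sum = 55+76+54+54+120+99+110 = 568 → 02 38.
Outer input = (K'⊕opad) ∥ inner = 5d 26 5c 5c ∥ 02 38.
Outer hash (tag): sum = 93+38+92+92+2+56 = 373 → 01 75.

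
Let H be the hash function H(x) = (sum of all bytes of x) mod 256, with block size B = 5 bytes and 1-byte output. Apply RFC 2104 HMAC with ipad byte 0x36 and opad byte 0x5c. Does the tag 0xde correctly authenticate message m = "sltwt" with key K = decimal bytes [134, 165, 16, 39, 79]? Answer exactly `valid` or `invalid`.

Key decimal bytes [134, 165, 16, 39, 79] = 86 a5 10 27 4f is exactly B = 5 bytes: K' = 86 a5 10 27 4f.
K' ⊕ ipad = b0 93 26 11 79; K' ⊕ opad = da f9 4c 7b 13.
Inner hash: sum = 176+147+38+17+121+115+108+116+119+116 = 1073; mod 256 = 49 → 31.
Outer hash (recomputed tag): sum = 218+249+76+123+19+49 = 734; mod 256 = 222 → de.
Recomputed tag = de; claimed = de → match.

valid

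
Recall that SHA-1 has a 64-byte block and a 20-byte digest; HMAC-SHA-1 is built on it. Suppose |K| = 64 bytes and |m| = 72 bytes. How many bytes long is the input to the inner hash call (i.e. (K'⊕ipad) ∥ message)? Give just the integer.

Key is 64 ≤ 64 bytes, zero-padded: |K'| = 64.
Inner input = (K'⊕ipad) ∥ m → 64 + 72 = 136 bytes.

136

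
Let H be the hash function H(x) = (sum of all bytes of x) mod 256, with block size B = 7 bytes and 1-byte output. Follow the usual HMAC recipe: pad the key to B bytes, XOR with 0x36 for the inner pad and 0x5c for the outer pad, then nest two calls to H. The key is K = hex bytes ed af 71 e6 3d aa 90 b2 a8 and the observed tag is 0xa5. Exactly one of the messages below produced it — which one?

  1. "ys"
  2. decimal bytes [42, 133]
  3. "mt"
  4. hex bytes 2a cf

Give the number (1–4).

Key hex bytes ed af 71 e6 3d aa 90 b2 a8 is 9 bytes > B = 7, so hash it first: H(key) = c4, then zero-pad to 7 bytes: K' = c4 00 00 00 00 00 00.
K' ⊕ ipad = f2 36 36 36 36 36 36; K' ⊕ opad = 98 5c 5c 5c 5c 5c 5c.
m1: inner = H(f2 36 36 36 36 36 36 79 73) = 22; tag = H(98 5c 5c 5c 5c 5c 5c 22) = e2
m2: inner = H(f2 36 36 36 36 36 36 2a 85) = e5; tag = H(98 5c 5c 5c 5c 5c 5c e5) = a5 ← matches
m3: inner = H(f2 36 36 36 36 36 36 6d 74) = 17; tag = H(98 5c 5c 5c 5c 5c 5c 17) = d7
m4: inner = H(f2 36 36 36 36 36 36 2a cf) = 2f; tag = H(98 5c 5c 5c 5c 5c 5c 2f) = ef

2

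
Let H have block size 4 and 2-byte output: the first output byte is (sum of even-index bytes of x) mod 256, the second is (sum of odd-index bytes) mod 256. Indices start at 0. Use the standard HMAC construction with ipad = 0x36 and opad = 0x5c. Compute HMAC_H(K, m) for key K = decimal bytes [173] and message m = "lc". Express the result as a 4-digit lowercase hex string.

Key decimal bytes [173] = ad is 1 byte ≤ B = 4; zero-pad to 4 bytes: K' = ad 00 00 00.
K' ⊕ ipad = 9b 36 36 36.  K' ⊕ opad = f1 5c 5c 5c.
Inner input = (K'⊕ipad) ∥ m = 9b 36 36 36 ∥ 6c 63.
Inner hash: even-index sum = 317 mod 256 = 61; odd-index sum = 207 mod 256 = 207 → 3d cf.
Outer input = (K'⊕opad) ∥ inner = f1 5c 5c 5c ∥ 3d cf.
Outer hash (tag): even-index sum = 394 mod 256 = 138; odd-index sum = 391 mod 256 = 135 → 8a 87.

8a87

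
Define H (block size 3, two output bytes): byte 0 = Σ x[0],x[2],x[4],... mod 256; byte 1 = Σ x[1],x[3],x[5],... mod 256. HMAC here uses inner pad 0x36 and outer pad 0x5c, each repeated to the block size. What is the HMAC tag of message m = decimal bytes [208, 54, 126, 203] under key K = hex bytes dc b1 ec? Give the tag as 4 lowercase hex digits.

05b2

Key hex bytes dc b1 ec is exactly B = 3 bytes: K' = dc b1 ec.
K' ⊕ ipad = ea 87 da.  K' ⊕ opad = 80 ed b0.
Inner input = (K'⊕ipad) ∥ m = ea 87 da ∥ d0 36 7e cb.
Inner hash: even-index sum = 709 mod 256 = 197; odd-index sum = 469 mod 256 = 213 → c5 d5.
Outer input = (K'⊕opad) ∥ inner = 80 ed b0 ∥ c5 d5.
Outer hash (tag): even-index sum = 517 mod 256 = 5; odd-index sum = 434 mod 256 = 178 → 05 b2.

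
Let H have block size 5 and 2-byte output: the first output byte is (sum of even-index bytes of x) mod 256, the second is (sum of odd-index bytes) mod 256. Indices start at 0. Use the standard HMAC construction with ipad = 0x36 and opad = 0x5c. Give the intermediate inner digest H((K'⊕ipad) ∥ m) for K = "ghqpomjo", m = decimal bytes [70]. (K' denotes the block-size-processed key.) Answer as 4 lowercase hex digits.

f3fe

Key "ghqpomjo" = 67 68 71 70 6f 6d 6a 6f is 8 bytes > B = 5, so hash it first: H(key) = b1 b4, then zero-pad to 5 bytes: K' = b1 b4 00 00 00.
K' ⊕ ipad = 87 82 36 36 36.
Inner input = 87 82 36 36 36 ∥ 46.
Inner hash: even-index sum = 243 mod 256 = 243; odd-index sum = 254 mod 256 = 254 → f3 fe.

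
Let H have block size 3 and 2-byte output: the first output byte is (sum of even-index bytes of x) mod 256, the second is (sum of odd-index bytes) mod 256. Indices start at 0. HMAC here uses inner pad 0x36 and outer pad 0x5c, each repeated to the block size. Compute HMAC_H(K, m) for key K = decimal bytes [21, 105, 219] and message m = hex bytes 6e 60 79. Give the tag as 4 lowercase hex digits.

16a5

Key decimal bytes [21, 105, 219] = 15 69 db is exactly B = 3 bytes: K' = 15 69 db.
K' ⊕ ipad = 23 5f ed.  K' ⊕ opad = 49 35 87.
Inner input = (K'⊕ipad) ∥ m = 23 5f ed ∥ 6e 60 79.
Inner hash: even-index sum = 368 mod 256 = 112; odd-index sum = 326 mod 256 = 70 → 70 46.
Outer input = (K'⊕opad) ∥ inner = 49 35 87 ∥ 70 46.
Outer hash (tag): even-index sum = 278 mod 256 = 22; odd-index sum = 165 mod 256 = 165 → 16 a5.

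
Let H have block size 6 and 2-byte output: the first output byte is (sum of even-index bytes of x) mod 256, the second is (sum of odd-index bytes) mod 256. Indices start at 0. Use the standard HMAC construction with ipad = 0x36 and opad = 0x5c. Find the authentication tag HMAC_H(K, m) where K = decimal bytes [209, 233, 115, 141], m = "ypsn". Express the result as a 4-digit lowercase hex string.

6690

Key decimal bytes [209, 233, 115, 141] = d1 e9 73 8d is 4 bytes ≤ B = 6; zero-pad to 6 bytes: K' = d1 e9 73 8d 00 00.
K' ⊕ ipad = e7 df 45 bb 36 36.  K' ⊕ opad = 8d b5 2f d1 5c 5c.
Inner input = (K'⊕ipad) ∥ m = e7 df 45 bb 36 36 ∥ 79 70 73 6e.
Inner hash: even-index sum = 590 mod 256 = 78; odd-index sum = 686 mod 256 = 174 → 4e ae.
Outer input = (K'⊕opad) ∥ inner = 8d b5 2f d1 5c 5c ∥ 4e ae.
Outer hash (tag): even-index sum = 358 mod 256 = 102; odd-index sum = 656 mod 256 = 144 → 66 90.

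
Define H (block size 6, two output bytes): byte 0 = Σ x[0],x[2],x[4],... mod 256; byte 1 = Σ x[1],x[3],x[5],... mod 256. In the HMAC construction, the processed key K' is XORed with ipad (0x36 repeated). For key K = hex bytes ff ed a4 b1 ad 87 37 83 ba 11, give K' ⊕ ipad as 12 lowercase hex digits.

778f36363636

Key hex bytes ff ed a4 b1 ad 87 37 83 ba 11 is 10 bytes > B = 6, so hash it first: H(key) = 41 b9, then zero-pad to 6 bytes: K' = 41 b9 00 00 00 00.
XOR each byte with 0x36: 41⊕36=77, b9⊕36=8f, 00⊕36=36, 00⊕36=36, 00⊕36=36, 00⊕36=36.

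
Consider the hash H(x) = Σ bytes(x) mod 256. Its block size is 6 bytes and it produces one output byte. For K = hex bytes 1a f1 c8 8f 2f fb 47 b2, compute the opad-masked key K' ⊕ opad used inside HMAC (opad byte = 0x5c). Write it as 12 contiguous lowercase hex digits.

d95c5c5c5c5c

Key hex bytes 1a f1 c8 8f 2f fb 47 b2 is 8 bytes > B = 6, so hash it first: H(key) = 85, then zero-pad to 6 bytes: K' = 85 00 00 00 00 00.
XOR each byte with 0x5c: 85⊕5c=d9, 00⊕5c=5c, 00⊕5c=5c, 00⊕5c=5c, 00⊕5c=5c, 00⊕5c=5c.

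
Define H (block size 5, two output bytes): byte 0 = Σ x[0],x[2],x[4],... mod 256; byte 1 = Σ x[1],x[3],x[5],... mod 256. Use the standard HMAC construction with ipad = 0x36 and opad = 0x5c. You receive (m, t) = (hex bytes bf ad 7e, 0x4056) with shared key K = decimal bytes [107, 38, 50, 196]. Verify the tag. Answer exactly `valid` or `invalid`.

Key decimal bytes [107, 38, 50, 196] = 6b 26 32 c4 is 4 bytes ≤ B = 5; zero-pad to 5 bytes: K' = 6b 26 32 c4 00.
K' ⊕ ipad = 5d 10 04 f2 36; K' ⊕ opad = 37 7a 6e 98 5c.
Inner hash: even-index sum = 324 mod 256 = 68; odd-index sum = 575 mod 256 = 63 → 44 3f.
Outer hash (recomputed tag): even-index sum = 320 mod 256 = 64; odd-index sum = 342 mod 256 = 86 → 40 56.
Recomputed tag = 4056; claimed = 4056 → match.

valid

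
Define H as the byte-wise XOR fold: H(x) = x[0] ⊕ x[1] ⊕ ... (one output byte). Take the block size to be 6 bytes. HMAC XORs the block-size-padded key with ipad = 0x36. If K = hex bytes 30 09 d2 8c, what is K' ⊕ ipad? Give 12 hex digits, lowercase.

Key hex bytes 30 09 d2 8c is 4 bytes ≤ B = 6; zero-pad to 6 bytes: K' = 30 09 d2 8c 00 00.
XOR each byte with 0x36: 30⊕36=06, 09⊕36=3f, d2⊕36=e4, 8c⊕36=ba, 00⊕36=36, 00⊕36=36.

063fe4ba3636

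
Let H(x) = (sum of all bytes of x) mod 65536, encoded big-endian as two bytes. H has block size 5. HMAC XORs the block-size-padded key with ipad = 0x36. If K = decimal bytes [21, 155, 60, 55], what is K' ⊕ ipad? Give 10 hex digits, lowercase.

Key decimal bytes [21, 155, 60, 55] = 15 9b 3c 37 is 4 bytes ≤ B = 5; zero-pad to 5 bytes: K' = 15 9b 3c 37 00.
XOR each byte with 0x36: 15⊕36=23, 9b⊕36=ad, 3c⊕36=0a, 37⊕36=01, 00⊕36=36.

23ad0a0136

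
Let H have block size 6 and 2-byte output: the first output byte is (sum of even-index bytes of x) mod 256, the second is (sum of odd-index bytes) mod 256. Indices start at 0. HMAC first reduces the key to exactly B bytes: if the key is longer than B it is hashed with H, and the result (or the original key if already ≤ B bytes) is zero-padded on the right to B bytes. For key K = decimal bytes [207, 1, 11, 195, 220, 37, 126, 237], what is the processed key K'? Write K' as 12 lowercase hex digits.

|K| = 8 > B = 6, so first hash the key.
H(K): even-index sum = 564 mod 256 = 52; odd-index sum = 470 mod 256 = 214 → 34 d6.
Zero-pad H(K) = 34 d6 to 6 bytes: K' = 34 d6 00 00 00 00.

34d600000000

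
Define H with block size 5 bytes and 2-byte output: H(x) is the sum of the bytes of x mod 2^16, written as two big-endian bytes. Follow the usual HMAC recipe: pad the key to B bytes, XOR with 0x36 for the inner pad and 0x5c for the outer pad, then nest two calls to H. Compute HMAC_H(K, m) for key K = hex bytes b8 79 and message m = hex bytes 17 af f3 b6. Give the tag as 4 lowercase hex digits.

Key hex bytes b8 79 is 2 bytes ≤ B = 5; zero-pad to 5 bytes: K' = b8 79 00 00 00.
K' ⊕ ipad = 8e 4f 36 36 36.  K' ⊕ opad = e4 25 5c 5c 5c.
Inner input = (K'⊕ipad) ∥ m = 8e 4f 36 36 36 ∥ 17 af f3 b6.
Inner hash: sum = 142+79+54+54+54+23+175+243+182 = 1006 → 03 ee.
Outer input = (K'⊕opad) ∥ inner = e4 25 5c 5c 5c ∥ 03 ee.
Outer hash (tag): sum = 228+37+92+92+92+3+238 = 782 → 03 0e.

030e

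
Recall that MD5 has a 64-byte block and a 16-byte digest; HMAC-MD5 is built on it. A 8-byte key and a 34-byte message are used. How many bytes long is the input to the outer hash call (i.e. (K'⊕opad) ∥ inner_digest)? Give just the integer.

80

Key is 8 ≤ 64 bytes, zero-padded: |K'| = 64.
Outer input = (K'⊕opad) ∥ H(inner) → 64 + 16 = 80 bytes.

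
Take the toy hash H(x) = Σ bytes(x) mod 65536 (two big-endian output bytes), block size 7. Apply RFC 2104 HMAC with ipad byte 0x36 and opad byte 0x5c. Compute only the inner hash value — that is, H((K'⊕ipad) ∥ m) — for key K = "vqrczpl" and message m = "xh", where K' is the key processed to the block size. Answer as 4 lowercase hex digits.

Key "vqrczpl" = 76 71 72 63 7a 70 6c is exactly B = 7 bytes: K' = 76 71 72 63 7a 70 6c.
K' ⊕ ipad = 40 47 44 55 4c 46 5a.
Inner input = 40 47 44 55 4c 46 5a ∥ 78 68.
Inner hash: sum = 64+71+68+85+76+70+90+120+104 = 748 → 02 ec.

02ec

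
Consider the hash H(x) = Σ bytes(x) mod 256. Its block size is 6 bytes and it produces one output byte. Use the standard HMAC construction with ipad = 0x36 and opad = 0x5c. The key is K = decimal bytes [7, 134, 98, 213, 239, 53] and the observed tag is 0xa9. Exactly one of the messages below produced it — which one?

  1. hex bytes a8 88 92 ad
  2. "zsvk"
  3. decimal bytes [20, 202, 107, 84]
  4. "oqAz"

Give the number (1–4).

Key decimal bytes [7, 134, 98, 213, 239, 53] = 07 86 62 d5 ef 35 is exactly B = 6 bytes: K' = 07 86 62 d5 ef 35.
K' ⊕ ipad = 31 b0 54 e3 d9 03; K' ⊕ opad = 5b da 3e 89 b3 69.
m1: inner = H(31 b0 54 e3 d9 03 a8 88 92 ad) = 63; tag = H(5b da 3e 89 b3 69 63) = 7b
m2: inner = H(31 b0 54 e3 d9 03 7a 73 76 6b) = c2; tag = H(5b da 3e 89 b3 69 c2) = da
m3: inner = H(31 b0 54 e3 d9 03 14 ca 6b 54) = 91; tag = H(5b da 3e 89 b3 69 91) = a9 ← matches
m4: inner = H(31 b0 54 e3 d9 03 6f 71 41 7a) = 8f; tag = H(5b da 3e 89 b3 69 8f) = a7

3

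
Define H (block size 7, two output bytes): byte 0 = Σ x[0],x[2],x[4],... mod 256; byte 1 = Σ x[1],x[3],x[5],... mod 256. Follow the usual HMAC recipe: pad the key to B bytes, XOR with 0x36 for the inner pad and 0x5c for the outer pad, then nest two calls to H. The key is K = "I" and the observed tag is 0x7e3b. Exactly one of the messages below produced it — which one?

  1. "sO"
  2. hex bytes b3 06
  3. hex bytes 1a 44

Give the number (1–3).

Key "I" = 49 is 1 byte ≤ B = 7; zero-pad to 7 bytes: K' = 49 00 00 00 00 00 00.
K' ⊕ ipad = 7f 36 36 36 36 36 36; K' ⊕ opad = 15 5c 5c 5c 5c 5c 5c.
m1: inner = H(7f 36 36 36 36 36 36 73 4f) = 70 15; tag = H(15 5c 5c 5c 5c 5c 5c 70 15) = 3e84
m2: inner = H(7f 36 36 36 36 36 36 b3 06) = 27 55; tag = H(15 5c 5c 5c 5c 5c 5c 27 55) = 7e3b ← matches
m3: inner = H(7f 36 36 36 36 36 36 1a 44) = 65 bc; tag = H(15 5c 5c 5c 5c 5c 5c 65 bc) = e579

2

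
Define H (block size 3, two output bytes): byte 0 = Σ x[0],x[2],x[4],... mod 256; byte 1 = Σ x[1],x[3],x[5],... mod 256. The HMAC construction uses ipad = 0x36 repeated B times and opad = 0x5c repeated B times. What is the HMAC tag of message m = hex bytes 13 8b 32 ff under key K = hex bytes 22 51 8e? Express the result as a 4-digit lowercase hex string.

Key hex bytes 22 51 8e is exactly B = 3 bytes: K' = 22 51 8e.
K' ⊕ ipad = 14 67 b8.  K' ⊕ opad = 7e 0d d2.
Inner input = (K'⊕ipad) ∥ m = 14 67 b8 ∥ 13 8b 32 ff.
Inner hash: even-index sum = 598 mod 256 = 86; odd-index sum = 172 mod 256 = 172 → 56 ac.
Outer input = (K'⊕opad) ∥ inner = 7e 0d d2 ∥ 56 ac.
Outer hash (tag): even-index sum = 508 mod 256 = 252; odd-index sum = 99 mod 256 = 99 → fc 63.

fc63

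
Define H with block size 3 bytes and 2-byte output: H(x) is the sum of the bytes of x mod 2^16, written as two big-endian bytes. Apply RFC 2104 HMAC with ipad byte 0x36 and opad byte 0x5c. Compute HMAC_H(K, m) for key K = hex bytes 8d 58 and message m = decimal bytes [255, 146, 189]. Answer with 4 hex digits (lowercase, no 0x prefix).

01e1

Key hex bytes 8d 58 is 2 bytes ≤ B = 3; zero-pad to 3 bytes: K' = 8d 58 00.
K' ⊕ ipad = bb 6e 36.  K' ⊕ opad = d1 04 5c.
Inner input = (K'⊕ipad) ∥ m = bb 6e 36 ∥ ff 92 bd.
Inner hash: sum = 187+110+54+255+146+189 = 941 → 03 ad.
Outer input = (K'⊕opad) ∥ inner = d1 04 5c ∥ 03 ad.
Outer hash (tag): sum = 209+4+92+3+173 = 481 → 01 e1.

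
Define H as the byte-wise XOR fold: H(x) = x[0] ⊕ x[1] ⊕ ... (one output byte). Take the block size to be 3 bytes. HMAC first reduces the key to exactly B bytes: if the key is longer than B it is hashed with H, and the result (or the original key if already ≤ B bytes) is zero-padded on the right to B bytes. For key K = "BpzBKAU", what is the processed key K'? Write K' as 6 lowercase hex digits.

550000

|K| = 7 > B = 3, so first hash the key.
H(K): XOR 42⊕70⊕7a⊕42⊕4b⊕41⊕55 = 55.
Zero-pad H(K) = 55 to 3 bytes: K' = 55 00 00.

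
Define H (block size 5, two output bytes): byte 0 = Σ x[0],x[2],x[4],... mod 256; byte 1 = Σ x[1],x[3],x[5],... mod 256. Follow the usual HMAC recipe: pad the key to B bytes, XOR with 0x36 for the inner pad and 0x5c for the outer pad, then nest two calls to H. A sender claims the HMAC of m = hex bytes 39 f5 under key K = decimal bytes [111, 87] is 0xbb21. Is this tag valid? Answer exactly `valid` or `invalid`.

Key decimal bytes [111, 87] = 6f 57 is 2 bytes ≤ B = 5; zero-pad to 5 bytes: K' = 6f 57 00 00 00.
K' ⊕ ipad = 59 61 36 36 36; K' ⊕ opad = 33 0b 5c 5c 5c.
Inner hash: even-index sum = 442 mod 256 = 186; odd-index sum = 208 mod 256 = 208 → ba d0.
Outer hash (recomputed tag): even-index sum = 443 mod 256 = 187; odd-index sum = 289 mod 256 = 33 → bb 21.
Recomputed tag = bb21; claimed = bb21 → match.

valid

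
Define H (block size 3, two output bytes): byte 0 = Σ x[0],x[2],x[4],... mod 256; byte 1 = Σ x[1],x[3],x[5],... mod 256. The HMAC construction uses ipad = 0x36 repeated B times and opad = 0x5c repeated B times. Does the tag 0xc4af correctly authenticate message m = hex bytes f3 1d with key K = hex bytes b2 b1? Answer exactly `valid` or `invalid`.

invalid

Key hex bytes b2 b1 is 2 bytes ≤ B = 3; zero-pad to 3 bytes: K' = b2 b1 00.
K' ⊕ ipad = 84 87 36; K' ⊕ opad = ee ed 5c.
Inner hash: even-index sum = 215 mod 256 = 215; odd-index sum = 378 mod 256 = 122 → d7 7a.
Outer hash (recomputed tag): even-index sum = 452 mod 256 = 196; odd-index sum = 452 mod 256 = 196 → c4 c4.
Recomputed tag = c4c4; claimed = c4af → mismatch.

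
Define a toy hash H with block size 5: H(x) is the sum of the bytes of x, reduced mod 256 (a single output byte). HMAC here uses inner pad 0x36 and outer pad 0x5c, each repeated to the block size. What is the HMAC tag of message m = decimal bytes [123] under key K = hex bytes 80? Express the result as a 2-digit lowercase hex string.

Key hex bytes 80 is 1 byte ≤ B = 5; zero-pad to 5 bytes: K' = 80 00 00 00 00.
K' ⊕ ipad = b6 36 36 36 36.  K' ⊕ opad = dc 5c 5c 5c 5c.
Inner input = (K'⊕ipad) ∥ m = b6 36 36 36 36 ∥ 7b.
Inner hash: sum = 182+54+54+54+54+123 = 521; mod 256 = 9 → 09.
Outer input = (K'⊕opad) ∥ inner = dc 5c 5c 5c 5c ∥ 09.
Outer hash (tag): sum = 220+92+92+92+92+9 = 597; mod 256 = 85 → 55.

55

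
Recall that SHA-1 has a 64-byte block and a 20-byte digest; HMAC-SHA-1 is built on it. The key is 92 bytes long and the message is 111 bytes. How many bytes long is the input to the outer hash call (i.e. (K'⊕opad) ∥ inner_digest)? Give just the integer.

Key is 92 > 64 bytes, so it is hashed to 20 bytes then zero-padded to 64: |K'| = 64.
Outer input = (K'⊕opad) ∥ H(inner) → 64 + 20 = 84 bytes.

84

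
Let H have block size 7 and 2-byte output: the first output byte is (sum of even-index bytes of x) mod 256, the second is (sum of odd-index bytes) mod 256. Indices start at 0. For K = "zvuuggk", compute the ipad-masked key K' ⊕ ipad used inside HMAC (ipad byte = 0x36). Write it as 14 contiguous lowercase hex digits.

4c40434351515d

Key "zvuuggk" = 7a 76 75 75 67 67 6b is exactly B = 7 bytes: K' = 7a 76 75 75 67 67 6b.
XOR each byte with 0x36: 7a⊕36=4c, 76⊕36=40, 75⊕36=43, 75⊕36=43, 67⊕36=51, 67⊕36=51, 6b⊕36=5d.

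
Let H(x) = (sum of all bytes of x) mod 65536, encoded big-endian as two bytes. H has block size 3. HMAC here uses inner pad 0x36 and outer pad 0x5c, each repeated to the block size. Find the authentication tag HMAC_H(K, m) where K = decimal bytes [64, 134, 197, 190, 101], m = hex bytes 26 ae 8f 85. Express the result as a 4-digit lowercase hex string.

Key decimal bytes [64, 134, 197, 190, 101] = 40 86 c5 be 65 is 5 bytes > B = 3, so hash it first: H(key) = 02 ae, then zero-pad to 3 bytes: K' = 02 ae 00.
K' ⊕ ipad = 34 98 36.  K' ⊕ opad = 5e f2 5c.
Inner input = (K'⊕ipad) ∥ m = 34 98 36 ∥ 26 ae 8f 85.
Inner hash: sum = 52+152+54+38+174+143+133 = 746 → 02 ea.
Outer input = (K'⊕opad) ∥ inner = 5e f2 5c ∥ 02 ea.
Outer hash (tag): sum = 94+242+92+2+234 = 664 → 02 98.

0298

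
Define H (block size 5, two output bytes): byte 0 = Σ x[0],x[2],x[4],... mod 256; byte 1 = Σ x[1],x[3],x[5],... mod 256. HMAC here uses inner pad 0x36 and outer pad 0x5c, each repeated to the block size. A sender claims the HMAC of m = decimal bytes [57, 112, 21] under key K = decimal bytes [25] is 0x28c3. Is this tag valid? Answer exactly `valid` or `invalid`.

invalid

Key decimal bytes [25] = 19 is 1 byte ≤ B = 5; zero-pad to 5 bytes: K' = 19 00 00 00 00.
K' ⊕ ipad = 2f 36 36 36 36; K' ⊕ opad = 45 5c 5c 5c 5c.
Inner hash: even-index sum = 267 mod 256 = 11; odd-index sum = 186 mod 256 = 186 → 0b ba.
Outer hash (recomputed tag): even-index sum = 439 mod 256 = 183; odd-index sum = 195 mod 256 = 195 → b7 c3.
Recomputed tag = b7c3; claimed = 28c3 → mismatch.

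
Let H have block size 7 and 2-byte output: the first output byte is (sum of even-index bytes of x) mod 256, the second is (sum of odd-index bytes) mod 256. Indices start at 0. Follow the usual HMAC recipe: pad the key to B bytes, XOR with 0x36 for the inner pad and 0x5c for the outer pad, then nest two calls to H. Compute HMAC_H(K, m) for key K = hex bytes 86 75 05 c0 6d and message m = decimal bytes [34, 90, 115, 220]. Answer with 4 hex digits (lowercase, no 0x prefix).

c4cb

Key hex bytes 86 75 05 c0 6d is 5 bytes ≤ B = 7; zero-pad to 7 bytes: K' = 86 75 05 c0 6d 00 00.
K' ⊕ ipad = b0 43 33 f6 5b 36 36.  K' ⊕ opad = da 29 59 9c 31 5c 5c.
Inner input = (K'⊕ipad) ∥ m = b0 43 33 f6 5b 36 36 ∥ 22 5a 73 dc.
Inner hash: even-index sum = 682 mod 256 = 170; odd-index sum = 516 mod 256 = 4 → aa 04.
Outer input = (K'⊕opad) ∥ inner = da 29 59 9c 31 5c 5c ∥ aa 04.
Outer hash (tag): even-index sum = 452 mod 256 = 196; odd-index sum = 459 mod 256 = 203 → c4 cb.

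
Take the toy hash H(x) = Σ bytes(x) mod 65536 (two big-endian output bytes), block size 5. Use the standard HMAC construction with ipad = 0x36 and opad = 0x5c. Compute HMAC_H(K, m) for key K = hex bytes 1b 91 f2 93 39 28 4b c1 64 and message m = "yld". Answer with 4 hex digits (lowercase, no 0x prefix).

Key hex bytes 1b 91 f2 93 39 28 4b c1 64 is 9 bytes > B = 5, so hash it first: H(key) = 04 02, then zero-pad to 5 bytes: K' = 04 02 00 00 00.
K' ⊕ ipad = 32 34 36 36 36.  K' ⊕ opad = 58 5e 5c 5c 5c.
Inner input = (K'⊕ipad) ∥ m = 32 34 36 36 36 ∥ 79 6c 64.
Inner hash: sum = 50+52+54+54+54+121+108+100 = 593 → 02 51.
Outer input = (K'⊕opad) ∥ inner = 58 5e 5c 5c 5c ∥ 02 51.
Outer hash (tag): sum = 88+94+92+92+92+2+81 = 541 → 02 1d.

021d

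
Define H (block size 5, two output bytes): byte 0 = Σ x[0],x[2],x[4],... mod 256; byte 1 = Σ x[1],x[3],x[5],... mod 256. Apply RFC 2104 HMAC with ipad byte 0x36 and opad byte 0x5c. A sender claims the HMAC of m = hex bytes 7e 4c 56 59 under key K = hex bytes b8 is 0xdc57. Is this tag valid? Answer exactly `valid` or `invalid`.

valid

Key hex bytes b8 is 1 byte ≤ B = 5; zero-pad to 5 bytes: K' = b8 00 00 00 00.
K' ⊕ ipad = 8e 36 36 36 36; K' ⊕ opad = e4 5c 5c 5c 5c.
Inner hash: even-index sum = 415 mod 256 = 159; odd-index sum = 320 mod 256 = 64 → 9f 40.
Outer hash (recomputed tag): even-index sum = 476 mod 256 = 220; odd-index sum = 343 mod 256 = 87 → dc 57.
Recomputed tag = dc57; claimed = dc57 → match.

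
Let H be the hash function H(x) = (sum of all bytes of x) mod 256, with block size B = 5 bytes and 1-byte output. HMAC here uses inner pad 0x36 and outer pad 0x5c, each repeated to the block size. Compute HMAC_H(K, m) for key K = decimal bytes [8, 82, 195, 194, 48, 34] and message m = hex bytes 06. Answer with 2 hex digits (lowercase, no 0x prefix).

Key decimal bytes [8, 82, 195, 194, 48, 34] = 08 52 c3 c2 30 22 is 6 bytes > B = 5, so hash it first: H(key) = 31, then zero-pad to 5 bytes: K' = 31 00 00 00 00.
K' ⊕ ipad = 07 36 36 36 36.  K' ⊕ opad = 6d 5c 5c 5c 5c.
Inner input = (K'⊕ipad) ∥ m = 07 36 36 36 36 ∥ 06.
Inner hash: sum = 7+54+54+54+54+6 = 229 → e5.
Outer input = (K'⊕opad) ∥ inner = 6d 5c 5c 5c 5c ∥ e5.
Outer hash (tag): sum = 109+92+92+92+92+229 = 706; mod 256 = 194 → c2.

c2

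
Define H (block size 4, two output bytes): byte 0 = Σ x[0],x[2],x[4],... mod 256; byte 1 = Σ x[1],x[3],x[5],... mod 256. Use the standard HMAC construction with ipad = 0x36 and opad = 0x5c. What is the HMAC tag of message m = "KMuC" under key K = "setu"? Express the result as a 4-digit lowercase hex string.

9e88

Key "setu" = 73 65 74 75 is exactly B = 4 bytes: K' = 73 65 74 75.
K' ⊕ ipad = 45 53 42 43.  K' ⊕ opad = 2f 39 28 29.
Inner input = (K'⊕ipad) ∥ m = 45 53 42 43 ∥ 4b 4d 75 43.
Inner hash: even-index sum = 327 mod 256 = 71; odd-index sum = 294 mod 256 = 38 → 47 26.
Outer input = (K'⊕opad) ∥ inner = 2f 39 28 29 ∥ 47 26.
Outer hash (tag): even-index sum = 158 mod 256 = 158; odd-index sum = 136 mod 256 = 136 → 9e 88.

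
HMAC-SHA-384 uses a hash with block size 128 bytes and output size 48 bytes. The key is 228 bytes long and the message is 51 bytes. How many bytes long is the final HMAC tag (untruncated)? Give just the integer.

48

The tag is one SHA-384 digest: 48 bytes.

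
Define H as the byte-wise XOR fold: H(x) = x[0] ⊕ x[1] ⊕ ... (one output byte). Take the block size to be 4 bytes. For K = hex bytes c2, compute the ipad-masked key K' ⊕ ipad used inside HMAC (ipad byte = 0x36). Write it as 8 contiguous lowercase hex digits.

Key hex bytes c2 is 1 byte ≤ B = 4; zero-pad to 4 bytes: K' = c2 00 00 00.
XOR each byte with 0x36: c2⊕36=f4, 00⊕36=36, 00⊕36=36, 00⊕36=36.

f4363636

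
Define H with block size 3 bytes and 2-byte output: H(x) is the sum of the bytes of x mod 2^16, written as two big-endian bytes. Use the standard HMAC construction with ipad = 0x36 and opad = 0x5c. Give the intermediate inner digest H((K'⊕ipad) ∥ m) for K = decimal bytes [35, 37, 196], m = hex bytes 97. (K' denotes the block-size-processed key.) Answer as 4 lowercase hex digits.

Key decimal bytes [35, 37, 196] = 23 25 c4 is exactly B = 3 bytes: K' = 23 25 c4.
K' ⊕ ipad = 15 13 f2.
Inner input = 15 13 f2 ∥ 97.
Inner hash: sum = 21+19+242+151 = 433 → 01 b1.

01b1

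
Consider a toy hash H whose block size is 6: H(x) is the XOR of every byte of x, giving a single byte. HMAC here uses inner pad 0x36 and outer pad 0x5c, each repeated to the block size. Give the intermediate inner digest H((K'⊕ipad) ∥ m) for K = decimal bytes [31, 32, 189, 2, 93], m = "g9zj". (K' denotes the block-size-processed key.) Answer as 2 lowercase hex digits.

93

Key decimal bytes [31, 32, 189, 2, 93] = 1f 20 bd 02 5d is 5 bytes ≤ B = 6; zero-pad to 6 bytes: K' = 1f 20 bd 02 5d 00.
K' ⊕ ipad = 29 16 8b 34 6b 36.
Inner input = 29 16 8b 34 6b 36 ∥ 67 39 7a 6a.
Inner hash: XOR 29⊕16⊕8b⊕34⊕6b⊕36⊕67⊕39⊕7a⊕6a = 93.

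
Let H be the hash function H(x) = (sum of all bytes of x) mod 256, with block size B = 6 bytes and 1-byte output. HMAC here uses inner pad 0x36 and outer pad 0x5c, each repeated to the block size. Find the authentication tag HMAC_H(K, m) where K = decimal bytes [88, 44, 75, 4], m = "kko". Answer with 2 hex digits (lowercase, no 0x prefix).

Key decimal bytes [88, 44, 75, 4] = 58 2c 4b 04 is 4 bytes ≤ B = 6; zero-pad to 6 bytes: K' = 58 2c 4b 04 00 00.
K' ⊕ ipad = 6e 1a 7d 32 36 36.  K' ⊕ opad = 04 70 17 58 5c 5c.
Inner input = (K'⊕ipad) ∥ m = 6e 1a 7d 32 36 36 ∥ 6b 6b 6f.
Inner hash: sum = 110+26+125+50+54+54+107+107+111 = 744; mod 256 = 232 → e8.
Outer input = (K'⊕opad) ∥ inner = 04 70 17 58 5c 5c ∥ e8.
Outer hash (tag): sum = 4+112+23+88+92+92+232 = 643; mod 256 = 131 → 83.

83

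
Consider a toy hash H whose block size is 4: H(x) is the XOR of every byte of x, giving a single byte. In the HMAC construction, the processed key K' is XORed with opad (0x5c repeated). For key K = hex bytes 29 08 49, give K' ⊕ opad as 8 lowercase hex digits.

7554155c

Key hex bytes 29 08 49 is 3 bytes ≤ B = 4; zero-pad to 4 bytes: K' = 29 08 49 00.
XOR each byte with 0x5c: 29⊕5c=75, 08⊕5c=54, 49⊕5c=15, 00⊕5c=5c.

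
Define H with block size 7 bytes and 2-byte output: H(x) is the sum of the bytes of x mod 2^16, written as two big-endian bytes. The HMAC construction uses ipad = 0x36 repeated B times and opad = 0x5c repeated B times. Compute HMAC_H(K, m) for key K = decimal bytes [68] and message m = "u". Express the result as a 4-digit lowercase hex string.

Key decimal bytes [68] = 44 is 1 byte ≤ B = 7; zero-pad to 7 bytes: K' = 44 00 00 00 00 00 00.
K' ⊕ ipad = 72 36 36 36 36 36 36.  K' ⊕ opad = 18 5c 5c 5c 5c 5c 5c.
Inner input = (K'⊕ipad) ∥ m = 72 36 36 36 36 36 36 ∥ 75.
Inner hash: sum = 114+54+54+54+54+54+54+117 = 555 → 02 2b.
Outer input = (K'⊕opad) ∥ inner = 18 5c 5c 5c 5c 5c 5c ∥ 02 2b.
Outer hash (tag): sum = 24+92+92+92+92+92+92+2+43 = 621 → 02 6d.

026d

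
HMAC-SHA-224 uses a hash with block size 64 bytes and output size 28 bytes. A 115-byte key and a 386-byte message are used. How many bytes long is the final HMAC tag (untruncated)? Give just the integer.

The tag is one SHA-224 digest: 28 bytes.

28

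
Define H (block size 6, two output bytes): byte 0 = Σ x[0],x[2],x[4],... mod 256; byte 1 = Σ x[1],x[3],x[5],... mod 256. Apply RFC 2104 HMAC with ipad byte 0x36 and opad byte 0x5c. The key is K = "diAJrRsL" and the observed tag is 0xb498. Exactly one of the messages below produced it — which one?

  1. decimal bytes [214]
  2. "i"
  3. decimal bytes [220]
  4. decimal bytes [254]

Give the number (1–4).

Key "diAJrRsL" = 64 69 41 4a 72 52 73 4c is 8 bytes > B = 6, so hash it first: H(key) = 8a 51, then zero-pad to 6 bytes: K' = 8a 51 00 00 00 00.
K' ⊕ ipad = bc 67 36 36 36 36; K' ⊕ opad = d6 0d 5c 5c 5c 5c.
m1: inner = H(bc 67 36 36 36 36 d6) = fe d3; tag = H(d6 0d 5c 5c 5c 5c fe d3) = 8c98
m2: inner = H(bc 67 36 36 36 36 69) = 91 d3; tag = H(d6 0d 5c 5c 5c 5c 91 d3) = 1f98
m3: inner = H(bc 67 36 36 36 36 dc) = 04 d3; tag = H(d6 0d 5c 5c 5c 5c 04 d3) = 9298
m4: inner = H(bc 67 36 36 36 36 fe) = 26 d3; tag = H(d6 0d 5c 5c 5c 5c 26 d3) = b498 ← matches

4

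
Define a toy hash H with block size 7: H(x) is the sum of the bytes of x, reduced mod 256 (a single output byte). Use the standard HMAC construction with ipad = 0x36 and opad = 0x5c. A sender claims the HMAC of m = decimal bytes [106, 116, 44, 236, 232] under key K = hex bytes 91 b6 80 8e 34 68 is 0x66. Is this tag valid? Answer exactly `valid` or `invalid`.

valid

Key hex bytes 91 b6 80 8e 34 68 is 6 bytes ≤ B = 7; zero-pad to 7 bytes: K' = 91 b6 80 8e 34 68 00.
K' ⊕ ipad = a7 80 b6 b8 02 5e 36; K' ⊕ opad = cd ea dc d2 68 34 5c.
Inner hash: sum = 167+128+182+184+2+94+54+106+116+44+236+232 = 1545; mod 256 = 9 → 09.
Outer hash (recomputed tag): sum = 205+234+220+210+104+52+92+9 = 1126; mod 256 = 102 → 66.
Recomputed tag = 66; claimed = 66 → match.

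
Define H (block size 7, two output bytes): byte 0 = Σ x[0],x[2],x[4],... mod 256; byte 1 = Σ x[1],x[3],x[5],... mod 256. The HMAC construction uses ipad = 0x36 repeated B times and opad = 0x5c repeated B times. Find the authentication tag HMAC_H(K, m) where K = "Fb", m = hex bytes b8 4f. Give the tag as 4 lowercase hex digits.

Key "Fb" = 46 62 is 2 bytes ≤ B = 7; zero-pad to 7 bytes: K' = 46 62 00 00 00 00 00.
K' ⊕ ipad = 70 54 36 36 36 36 36.  K' ⊕ opad = 1a 3e 5c 5c 5c 5c 5c.
Inner input = (K'⊕ipad) ∥ m = 70 54 36 36 36 36 36 ∥ b8 4f.
Inner hash: even-index sum = 353 mod 256 = 97; odd-index sum = 376 mod 256 = 120 → 61 78.
Outer input = (K'⊕opad) ∥ inner = 1a 3e 5c 5c 5c 5c 5c ∥ 61 78.
Outer hash (tag): even-index sum = 422 mod 256 = 166; odd-index sum = 343 mod 256 = 87 → a6 57.

a657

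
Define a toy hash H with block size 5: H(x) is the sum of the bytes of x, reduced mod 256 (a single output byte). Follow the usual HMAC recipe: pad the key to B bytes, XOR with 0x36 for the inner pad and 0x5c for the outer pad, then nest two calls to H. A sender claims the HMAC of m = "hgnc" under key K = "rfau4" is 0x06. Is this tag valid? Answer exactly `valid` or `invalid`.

Key "rfau4" = 72 66 61 75 34 is exactly B = 5 bytes: K' = 72 66 61 75 34.
K' ⊕ ipad = 44 50 57 43 02; K' ⊕ opad = 2e 3a 3d 29 68.
Inner hash: sum = 68+80+87+67+2+104+103+110+99 = 720; mod 256 = 208 → d0.
Outer hash (recomputed tag): sum = 46+58+61+41+104+208 = 518; mod 256 = 6 → 06.
Recomputed tag = 06; claimed = 06 → match.

valid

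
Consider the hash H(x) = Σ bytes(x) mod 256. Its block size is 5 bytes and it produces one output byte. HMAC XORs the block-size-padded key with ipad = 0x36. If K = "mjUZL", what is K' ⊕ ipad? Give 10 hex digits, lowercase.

Key "mjUZL" = 6d 6a 55 5a 4c is exactly B = 5 bytes: K' = 6d 6a 55 5a 4c.
XOR each byte with 0x36: 6d⊕36=5b, 6a⊕36=5c, 55⊕36=63, 5a⊕36=6c, 4c⊕36=7a.

5b5c636c7a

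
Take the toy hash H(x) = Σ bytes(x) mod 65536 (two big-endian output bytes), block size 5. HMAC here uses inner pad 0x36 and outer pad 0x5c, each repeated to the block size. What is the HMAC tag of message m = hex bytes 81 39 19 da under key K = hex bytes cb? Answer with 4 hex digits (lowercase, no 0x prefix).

028c

Key hex bytes cb is 1 byte ≤ B = 5; zero-pad to 5 bytes: K' = cb 00 00 00 00.
K' ⊕ ipad = fd 36 36 36 36.  K' ⊕ opad = 97 5c 5c 5c 5c.
Inner input = (K'⊕ipad) ∥ m = fd 36 36 36 36 ∥ 81 39 19 da.
Inner hash: sum = 253+54+54+54+54+129+57+25+218 = 898 → 03 82.
Outer input = (K'⊕opad) ∥ inner = 97 5c 5c 5c 5c ∥ 03 82.
Outer hash (tag): sum = 151+92+92+92+92+3+130 = 652 → 02 8c.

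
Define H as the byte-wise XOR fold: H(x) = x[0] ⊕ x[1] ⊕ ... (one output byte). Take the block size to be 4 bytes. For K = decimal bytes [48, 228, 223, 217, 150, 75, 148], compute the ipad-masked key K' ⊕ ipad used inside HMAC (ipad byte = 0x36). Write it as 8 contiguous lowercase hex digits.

Key decimal bytes [48, 228, 223, 217, 150, 75, 148] = 30 e4 df d9 96 4b 94 is 7 bytes > B = 4, so hash it first: H(key) = 9b, then zero-pad to 4 bytes: K' = 9b 00 00 00.
XOR each byte with 0x36: 9b⊕36=ad, 00⊕36=36, 00⊕36=36, 00⊕36=36.

ad363636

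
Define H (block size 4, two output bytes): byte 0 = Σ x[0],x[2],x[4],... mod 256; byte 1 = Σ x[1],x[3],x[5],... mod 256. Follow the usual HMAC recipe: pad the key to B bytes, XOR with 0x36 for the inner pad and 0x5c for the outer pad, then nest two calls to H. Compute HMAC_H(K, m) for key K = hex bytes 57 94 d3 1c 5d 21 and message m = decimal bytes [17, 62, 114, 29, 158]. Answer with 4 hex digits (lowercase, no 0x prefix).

3f61

Key hex bytes 57 94 d3 1c 5d 21 is 6 bytes > B = 4, so hash it first: H(key) = 87 d1, then zero-pad to 4 bytes: K' = 87 d1 00 00.
K' ⊕ ipad = b1 e7 36 36.  K' ⊕ opad = db 8d 5c 5c.
Inner input = (K'⊕ipad) ∥ m = b1 e7 36 36 ∥ 11 3e 72 1d 9e.
Inner hash: even-index sum = 520 mod 256 = 8; odd-index sum = 376 mod 256 = 120 → 08 78.
Outer input = (K'⊕opad) ∥ inner = db 8d 5c 5c ∥ 08 78.
Outer hash (tag): even-index sum = 319 mod 256 = 63; odd-index sum = 353 mod 256 = 97 → 3f 61.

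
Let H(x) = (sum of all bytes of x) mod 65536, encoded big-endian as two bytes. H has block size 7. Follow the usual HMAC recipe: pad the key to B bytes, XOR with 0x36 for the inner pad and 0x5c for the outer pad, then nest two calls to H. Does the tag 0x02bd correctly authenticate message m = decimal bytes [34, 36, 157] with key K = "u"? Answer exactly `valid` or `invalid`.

valid

Key "u" = 75 is 1 byte ≤ B = 7; zero-pad to 7 bytes: K' = 75 00 00 00 00 00 00.
K' ⊕ ipad = 43 36 36 36 36 36 36; K' ⊕ opad = 29 5c 5c 5c 5c 5c 5c.
Inner hash: sum = 67+54+54+54+54+54+54+34+36+157 = 618 → 02 6a.
Outer hash (recomputed tag): sum = 41+92+92+92+92+92+92+2+106 = 701 → 02 bd.
Recomputed tag = 02bd; claimed = 02bd → match.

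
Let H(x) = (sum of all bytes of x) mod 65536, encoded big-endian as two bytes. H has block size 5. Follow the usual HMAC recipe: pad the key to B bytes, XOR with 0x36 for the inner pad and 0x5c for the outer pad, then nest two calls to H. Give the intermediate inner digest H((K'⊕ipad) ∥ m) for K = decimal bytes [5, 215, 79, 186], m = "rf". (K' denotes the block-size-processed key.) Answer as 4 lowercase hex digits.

0327

Key decimal bytes [5, 215, 79, 186] = 05 d7 4f ba is 4 bytes ≤ B = 5; zero-pad to 5 bytes: K' = 05 d7 4f ba 00.
K' ⊕ ipad = 33 e1 79 8c 36.
Inner input = 33 e1 79 8c 36 ∥ 72 66.
Inner hash: sum = 51+225+121+140+54+114+102 = 807 → 03 27.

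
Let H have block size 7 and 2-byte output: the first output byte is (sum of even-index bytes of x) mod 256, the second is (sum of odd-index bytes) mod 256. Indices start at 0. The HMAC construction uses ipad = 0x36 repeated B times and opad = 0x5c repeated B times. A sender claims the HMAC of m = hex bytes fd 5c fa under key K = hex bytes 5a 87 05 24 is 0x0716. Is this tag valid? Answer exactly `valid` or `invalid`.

valid

Key hex bytes 5a 87 05 24 is 4 bytes ≤ B = 7; zero-pad to 7 bytes: K' = 5a 87 05 24 00 00 00.
K' ⊕ ipad = 6c b1 33 12 36 36 36; K' ⊕ opad = 06 db 59 78 5c 5c 5c.
Inner hash: even-index sum = 359 mod 256 = 103; odd-index sum = 752 mod 256 = 240 → 67 f0.
Outer hash (recomputed tag): even-index sum = 519 mod 256 = 7; odd-index sum = 534 mod 256 = 22 → 07 16.
Recomputed tag = 0716; claimed = 0716 → match.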